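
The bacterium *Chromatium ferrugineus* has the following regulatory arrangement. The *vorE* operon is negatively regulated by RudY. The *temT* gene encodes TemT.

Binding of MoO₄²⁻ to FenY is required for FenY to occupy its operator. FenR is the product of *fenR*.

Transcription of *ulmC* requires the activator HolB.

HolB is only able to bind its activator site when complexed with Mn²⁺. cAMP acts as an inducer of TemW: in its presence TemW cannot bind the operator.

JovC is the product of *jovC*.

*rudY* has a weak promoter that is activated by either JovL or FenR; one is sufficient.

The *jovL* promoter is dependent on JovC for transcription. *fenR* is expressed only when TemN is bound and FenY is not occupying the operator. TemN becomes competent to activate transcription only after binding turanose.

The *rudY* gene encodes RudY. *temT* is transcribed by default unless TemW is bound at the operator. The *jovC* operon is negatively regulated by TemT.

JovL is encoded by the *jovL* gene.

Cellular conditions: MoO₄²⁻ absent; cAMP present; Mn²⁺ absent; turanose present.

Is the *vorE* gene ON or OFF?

cAMP is present, so TemW is inactive.
With no repressor bound, *temT* is transcribed.
So TemT is produced and active.
With repressor TemT bound, *jovC* is not transcribed.
So JovC is not produced.
Required activator JovC is absent, so *jovL* is not transcribed.
So JovL is not produced.
MoO₄²⁻ is absent, so FenY is inactive.
Turanose is present, so TemN is active.
No repressor is bound and TemN is active, so *fenR* is transcribed.
So FenR is produced and active.
Activator FenR is present, so *rudY* is transcribed.
So RudY is produced and active.
With repressor RudY bound, *vorE* is not transcribed.

OFF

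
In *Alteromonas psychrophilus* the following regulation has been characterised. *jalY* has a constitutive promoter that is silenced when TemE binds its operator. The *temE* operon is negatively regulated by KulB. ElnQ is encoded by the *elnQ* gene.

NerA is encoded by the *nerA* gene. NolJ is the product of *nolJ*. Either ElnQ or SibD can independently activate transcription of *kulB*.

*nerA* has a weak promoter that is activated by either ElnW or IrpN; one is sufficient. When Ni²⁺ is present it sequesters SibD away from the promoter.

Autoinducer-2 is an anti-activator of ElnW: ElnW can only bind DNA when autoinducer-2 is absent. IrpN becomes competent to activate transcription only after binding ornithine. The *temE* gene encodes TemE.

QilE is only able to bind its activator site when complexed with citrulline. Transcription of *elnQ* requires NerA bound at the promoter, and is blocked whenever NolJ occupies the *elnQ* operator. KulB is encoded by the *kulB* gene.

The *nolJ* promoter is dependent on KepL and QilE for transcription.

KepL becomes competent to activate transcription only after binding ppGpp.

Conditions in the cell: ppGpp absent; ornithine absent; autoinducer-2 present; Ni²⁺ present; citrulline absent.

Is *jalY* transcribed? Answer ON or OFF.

ppGpp is absent, so KepL is inactive.
Citrulline is absent, so QilE is inactive.
Required activator KepL is absent, so *nolJ* is not transcribed.
So NolJ is not produced.
Autoinducer-2 is present, so ElnW is inactive.
Ornithine is absent, so IrpN is inactive.
No activator is available at the *nerA* promoter, so *nerA* is not transcribed.
So NerA is not produced.
Required activator NerA is absent, so *elnQ* is not transcribed.
So ElnQ is not produced.
Ni²⁺ is present, so SibD is inactive.
No activator is available at the *kulB* promoter, so *kulB* is not transcribed.
So KulB is not produced.
With no repressor bound, *temE* is transcribed.
So TemE is produced and active.
With repressor TemE bound, *jalY* is not transcribed.

OFF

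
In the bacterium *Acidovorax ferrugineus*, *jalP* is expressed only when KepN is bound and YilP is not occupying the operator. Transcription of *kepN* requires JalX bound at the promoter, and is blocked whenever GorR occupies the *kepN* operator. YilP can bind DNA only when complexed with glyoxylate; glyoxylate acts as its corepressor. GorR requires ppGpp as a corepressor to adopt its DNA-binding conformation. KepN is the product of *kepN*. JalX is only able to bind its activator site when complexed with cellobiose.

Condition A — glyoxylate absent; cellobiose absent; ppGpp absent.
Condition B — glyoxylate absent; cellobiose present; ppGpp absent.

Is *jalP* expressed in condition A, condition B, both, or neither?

B only

Condition A:
Glyoxylate is absent, so YilP is inactive.
Cellobiose is absent, so JalX is inactive.
ppGpp is absent, so GorR is inactive.
Required activator JalX is absent, so *kepN* is not transcribed.
So KepN is not produced.
Required activator KepN is absent, so *jalP* is not transcribed.
→ *jalP* is OFF in A.
Condition B:
Glyoxylate is absent, so YilP is inactive.
Cellobiose is present, so JalX is active.
ppGpp is absent, so GorR is inactive.
No repressor is bound and JalX is active, so *kepN* is transcribed.
So KepN is produced and active.
No repressor is bound and KepN is active, so *jalP* is transcribed.
→ *jalP* is ON in B.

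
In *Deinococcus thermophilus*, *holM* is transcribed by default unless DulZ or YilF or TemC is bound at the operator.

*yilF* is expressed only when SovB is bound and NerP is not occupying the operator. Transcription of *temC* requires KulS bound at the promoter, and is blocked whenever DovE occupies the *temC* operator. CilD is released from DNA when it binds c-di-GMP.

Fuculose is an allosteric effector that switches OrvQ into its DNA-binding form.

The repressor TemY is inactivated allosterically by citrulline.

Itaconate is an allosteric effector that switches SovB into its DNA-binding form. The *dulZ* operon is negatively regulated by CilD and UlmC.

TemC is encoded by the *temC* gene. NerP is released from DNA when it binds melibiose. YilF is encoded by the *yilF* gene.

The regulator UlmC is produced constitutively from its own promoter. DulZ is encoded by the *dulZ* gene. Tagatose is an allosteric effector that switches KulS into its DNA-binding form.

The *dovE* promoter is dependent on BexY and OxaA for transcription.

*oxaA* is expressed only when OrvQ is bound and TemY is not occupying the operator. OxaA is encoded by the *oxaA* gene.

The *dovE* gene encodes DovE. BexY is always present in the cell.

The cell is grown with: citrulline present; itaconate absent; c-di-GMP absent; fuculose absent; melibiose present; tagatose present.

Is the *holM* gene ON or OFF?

c-di-GMP is absent, so CilD is active.
UlmC is produced constitutively and is active.
With repressor CilD bound, *dulZ* is not transcribed.
So DulZ is not produced.
Itaconate is absent, so SovB is inactive.
Melibiose is present, so NerP is inactive.
Required activator SovB is absent, so *yilF* is not transcribed.
So YilF is not produced.
BexY is produced constitutively and is active.
Citrulline is present, so TemY is inactive.
Fuculose is absent, so OrvQ is inactive.
Required activator OrvQ is absent, so *oxaA* is not transcribed.
So OxaA is not produced.
Required activator OxaA is absent, so *dovE* is not transcribed.
So DovE is not produced.
Tagatose is present, so KulS is active.
No repressor is bound and KulS is active, so *temC* is transcribed.
So TemC is produced and active.
With repressor TemC bound, *holM* is not transcribed.

OFF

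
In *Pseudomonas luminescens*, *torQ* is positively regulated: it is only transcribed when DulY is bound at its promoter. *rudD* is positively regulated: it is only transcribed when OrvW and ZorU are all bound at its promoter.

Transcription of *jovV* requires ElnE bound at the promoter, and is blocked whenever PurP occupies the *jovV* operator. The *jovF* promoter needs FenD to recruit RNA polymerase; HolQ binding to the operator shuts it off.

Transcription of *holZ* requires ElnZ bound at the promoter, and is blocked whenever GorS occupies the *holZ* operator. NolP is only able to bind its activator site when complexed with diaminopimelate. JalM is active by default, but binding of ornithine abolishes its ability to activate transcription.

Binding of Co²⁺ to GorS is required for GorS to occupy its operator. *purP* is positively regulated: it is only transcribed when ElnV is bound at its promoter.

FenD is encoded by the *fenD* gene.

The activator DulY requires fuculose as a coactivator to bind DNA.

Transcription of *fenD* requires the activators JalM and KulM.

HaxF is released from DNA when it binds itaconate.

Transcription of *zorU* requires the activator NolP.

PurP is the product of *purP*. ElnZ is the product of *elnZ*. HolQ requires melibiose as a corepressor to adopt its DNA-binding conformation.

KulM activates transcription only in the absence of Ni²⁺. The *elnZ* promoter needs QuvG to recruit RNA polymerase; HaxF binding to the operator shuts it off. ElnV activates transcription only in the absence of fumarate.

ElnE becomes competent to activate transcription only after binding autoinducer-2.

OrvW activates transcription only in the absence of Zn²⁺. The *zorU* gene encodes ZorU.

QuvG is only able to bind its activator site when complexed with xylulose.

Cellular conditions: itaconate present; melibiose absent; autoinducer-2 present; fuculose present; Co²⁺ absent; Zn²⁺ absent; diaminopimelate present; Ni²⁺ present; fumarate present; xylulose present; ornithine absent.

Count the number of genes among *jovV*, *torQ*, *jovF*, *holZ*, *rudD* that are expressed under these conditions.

4

Autoinducer-2 is present, so ElnE is active.
Fumarate is present, so ElnV is inactive.
Required activator ElnV is absent, so *purP* is not transcribed.
So PurP is not produced.
No repressor is bound and ElnE is active, so *jovV* is transcribed.
→ *jovV* is ON.
Fuculose is present, so DulY is active.
No repressor is bound and DulY is active, so *torQ* is transcribed.
→ *torQ* is ON.
Melibiose is absent, so HolQ is inactive.
Ornithine is absent, so JalM is active.
Ni²⁺ is present, so KulM is inactive.
Required activator KulM is absent, so *fenD* is not transcribed.
So FenD is not produced.
Required activator FenD is absent, so *jovF* is not transcribed.
→ *jovF* is OFF.
Co²⁺ is absent, so GorS is inactive.
Itaconate is present, so HaxF is inactive.
Xylulose is present, so QuvG is active.
No repressor is bound and QuvG is active, so *elnZ* is transcribed.
So ElnZ is produced and active.
No repressor is bound and ElnZ is active, so *holZ* is transcribed.
→ *holZ* is ON.
Zn²⁺ is absent, so OrvW is active.
Diaminopimelate is present, so NolP is active.
No repressor is bound and NolP is active, so *zorU* is transcribed.
So ZorU is produced and active.
No repressor is bound and OrvW and ZorU are active, so *rudD* is transcribed.
→ *rudD* is ON.
4 of the 5 genes are transcribed.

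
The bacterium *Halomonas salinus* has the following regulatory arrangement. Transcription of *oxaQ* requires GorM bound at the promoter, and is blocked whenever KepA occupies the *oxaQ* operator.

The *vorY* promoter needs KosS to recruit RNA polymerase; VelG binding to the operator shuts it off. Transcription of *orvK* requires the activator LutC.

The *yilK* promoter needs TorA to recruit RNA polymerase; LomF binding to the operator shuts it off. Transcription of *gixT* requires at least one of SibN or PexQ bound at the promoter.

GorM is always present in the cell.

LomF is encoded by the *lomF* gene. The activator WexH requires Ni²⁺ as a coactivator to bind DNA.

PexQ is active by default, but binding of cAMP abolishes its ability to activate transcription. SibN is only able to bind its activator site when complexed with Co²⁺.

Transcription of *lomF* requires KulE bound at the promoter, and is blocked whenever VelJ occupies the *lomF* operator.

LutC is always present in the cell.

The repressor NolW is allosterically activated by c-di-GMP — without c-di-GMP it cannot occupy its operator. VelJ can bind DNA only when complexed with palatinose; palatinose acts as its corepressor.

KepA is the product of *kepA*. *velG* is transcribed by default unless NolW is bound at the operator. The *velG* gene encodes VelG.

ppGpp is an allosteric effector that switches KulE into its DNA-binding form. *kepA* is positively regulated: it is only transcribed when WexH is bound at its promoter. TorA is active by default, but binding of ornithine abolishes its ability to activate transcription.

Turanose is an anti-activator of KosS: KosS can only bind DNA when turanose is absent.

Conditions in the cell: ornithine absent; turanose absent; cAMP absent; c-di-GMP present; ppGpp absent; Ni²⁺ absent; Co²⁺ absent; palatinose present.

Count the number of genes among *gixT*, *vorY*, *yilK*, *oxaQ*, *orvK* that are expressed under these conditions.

5

Co²⁺ is absent, so SibN is inactive.
cAMP is absent, so PexQ is active.
Activator PexQ is present, so *gixT* is transcribed.
→ *gixT* is ON.
Turanose is absent, so KosS is active.
c-di-GMP is present, so NolW is active.
With repressor NolW bound, *velG* is not transcribed.
So VelG is not produced.
No repressor is bound and KosS is active, so *vorY* is transcribed.
→ *vorY* is ON.
Palatinose is present, so VelJ is active.
ppGpp is absent, so KulE is inactive.
With repressor VelJ bound, *lomF* is not transcribed.
So LomF is not produced.
Ornithine is absent, so TorA is active.
No repressor is bound and TorA is active, so *yilK* is transcribed.
→ *yilK* is ON.
GorM is produced constitutively and is active.
Ni²⁺ is absent, so WexH is inactive.
Required activator WexH is absent, so *kepA* is not transcribed.
So KepA is not produced.
No repressor is bound and GorM is active, so *oxaQ* is transcribed.
→ *oxaQ* is ON.
LutC is produced constitutively and is active.
No repressor is bound and LutC is active, so *orvK* is transcribed.
→ *orvK* is ON.
5 of the 5 genes are transcribed.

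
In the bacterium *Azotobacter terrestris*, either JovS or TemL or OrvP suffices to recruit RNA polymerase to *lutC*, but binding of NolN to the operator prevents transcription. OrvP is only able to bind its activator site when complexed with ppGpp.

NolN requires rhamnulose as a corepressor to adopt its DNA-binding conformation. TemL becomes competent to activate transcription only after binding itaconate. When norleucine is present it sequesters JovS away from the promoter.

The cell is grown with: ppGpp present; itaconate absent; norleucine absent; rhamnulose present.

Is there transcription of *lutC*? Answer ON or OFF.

OFF

Norleucine is absent, so JovS is active.
Rhamnulose is present, so NolN is active.
Itaconate is absent, so TemL is inactive.
ppGpp is present, so OrvP is active.
With repressor NolN bound, *lutC* is not transcribed.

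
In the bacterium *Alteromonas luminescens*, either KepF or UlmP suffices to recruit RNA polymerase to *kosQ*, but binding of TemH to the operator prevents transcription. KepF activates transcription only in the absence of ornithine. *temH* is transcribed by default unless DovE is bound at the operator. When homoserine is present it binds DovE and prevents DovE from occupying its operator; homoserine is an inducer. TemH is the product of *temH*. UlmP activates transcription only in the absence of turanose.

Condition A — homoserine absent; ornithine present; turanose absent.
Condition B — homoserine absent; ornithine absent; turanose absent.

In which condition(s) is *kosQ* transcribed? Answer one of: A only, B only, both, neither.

Condition A:
Homoserine is absent, so DovE is active.
With repressor DovE bound, *temH* is not transcribed.
So TemH is not produced.
Ornithine is present, so KepF is inactive.
Turanose is absent, so UlmP is active.
Activator UlmP is present, so *kosQ* is transcribed.
→ *kosQ* is ON in A.
Condition B:
Homoserine is absent, so DovE is active.
With repressor DovE bound, *temH* is not transcribed.
So TemH is not produced.
Ornithine is absent, so KepF is active.
Turanose is absent, so UlmP is active.
Activator KepF is present, so *kosQ* is transcribed.
→ *kosQ* is ON in B.

both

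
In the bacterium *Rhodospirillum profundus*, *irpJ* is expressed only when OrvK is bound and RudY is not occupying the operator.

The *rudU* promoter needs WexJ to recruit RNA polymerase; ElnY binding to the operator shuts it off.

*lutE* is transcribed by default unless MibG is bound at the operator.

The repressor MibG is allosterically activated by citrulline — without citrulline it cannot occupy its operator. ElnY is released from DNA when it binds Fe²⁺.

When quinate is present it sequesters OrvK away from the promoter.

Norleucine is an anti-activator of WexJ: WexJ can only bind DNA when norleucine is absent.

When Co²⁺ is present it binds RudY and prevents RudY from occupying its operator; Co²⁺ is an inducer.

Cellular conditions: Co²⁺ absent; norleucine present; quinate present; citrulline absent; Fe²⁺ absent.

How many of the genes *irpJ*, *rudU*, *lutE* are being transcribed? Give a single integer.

1

Co²⁺ is absent, so RudY is active.
Quinate is present, so OrvK is inactive.
With repressor RudY bound, *irpJ* is not transcribed.
→ *irpJ* is OFF.
Fe²⁺ is absent, so ElnY is active.
Norleucine is present, so WexJ is inactive.
With repressor ElnY bound, *rudU* is not transcribed.
→ *rudU* is OFF.
Citrulline is absent, so MibG is inactive.
With no repressor bound, *lutE* is transcribed.
→ *lutE* is ON.
1 of the 3 genes is transcribed.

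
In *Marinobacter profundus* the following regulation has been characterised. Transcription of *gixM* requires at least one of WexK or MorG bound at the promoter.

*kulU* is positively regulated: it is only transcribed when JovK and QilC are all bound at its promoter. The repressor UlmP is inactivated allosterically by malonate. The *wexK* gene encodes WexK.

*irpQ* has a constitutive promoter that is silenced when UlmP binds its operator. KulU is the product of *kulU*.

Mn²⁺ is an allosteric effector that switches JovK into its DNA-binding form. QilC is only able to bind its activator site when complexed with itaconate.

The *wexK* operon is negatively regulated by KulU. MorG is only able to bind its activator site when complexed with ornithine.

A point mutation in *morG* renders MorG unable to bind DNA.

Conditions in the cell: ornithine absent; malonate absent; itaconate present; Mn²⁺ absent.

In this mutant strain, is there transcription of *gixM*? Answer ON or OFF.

Mn²⁺ is absent, so JovK is inactive.
Itaconate is present, so QilC is active.
Required activator JovK is absent, so *kulU* is not transcribed.
So KulU is not produced.
With no repressor bound, *wexK* is transcribed.
So WexK is produced and active.
MorG is non-functional in this strain, so it has no effect.
Activator WexK is present, so *gixM* is transcribed.

ON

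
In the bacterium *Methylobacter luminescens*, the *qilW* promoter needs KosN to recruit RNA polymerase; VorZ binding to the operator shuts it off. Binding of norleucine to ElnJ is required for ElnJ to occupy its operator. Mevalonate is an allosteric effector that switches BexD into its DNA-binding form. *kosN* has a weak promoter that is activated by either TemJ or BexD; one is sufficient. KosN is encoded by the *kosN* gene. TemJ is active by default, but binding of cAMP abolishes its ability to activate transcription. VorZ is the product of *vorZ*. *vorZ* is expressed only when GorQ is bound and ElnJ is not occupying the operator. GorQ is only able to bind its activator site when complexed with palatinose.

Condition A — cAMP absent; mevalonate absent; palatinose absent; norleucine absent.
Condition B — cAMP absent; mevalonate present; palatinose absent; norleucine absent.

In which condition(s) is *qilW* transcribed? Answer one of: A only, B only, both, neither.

both

Condition A:
cAMP is absent, so TemJ is active.
Mevalonate is absent, so BexD is inactive.
Activator TemJ is present, so *kosN* is transcribed.
So KosN is produced and active.
Palatinose is absent, so GorQ is inactive.
Norleucine is absent, so ElnJ is inactive.
Required activator GorQ is absent, so *vorZ* is not transcribed.
So VorZ is not produced.
No repressor is bound and KosN is active, so *qilW* is transcribed.
→ *qilW* is ON in A.
Condition B:
cAMP is absent, so TemJ is active.
Mevalonate is present, so BexD is active.
Activator TemJ is present, so *kosN* is transcribed.
So KosN is produced and active.
Palatinose is absent, so GorQ is inactive.
Norleucine is absent, so ElnJ is inactive.
Required activator GorQ is absent, so *vorZ* is not transcribed.
So VorZ is not produced.
No repressor is bound and KosN is active, so *qilW* is transcribed.
→ *qilW* is ON in B.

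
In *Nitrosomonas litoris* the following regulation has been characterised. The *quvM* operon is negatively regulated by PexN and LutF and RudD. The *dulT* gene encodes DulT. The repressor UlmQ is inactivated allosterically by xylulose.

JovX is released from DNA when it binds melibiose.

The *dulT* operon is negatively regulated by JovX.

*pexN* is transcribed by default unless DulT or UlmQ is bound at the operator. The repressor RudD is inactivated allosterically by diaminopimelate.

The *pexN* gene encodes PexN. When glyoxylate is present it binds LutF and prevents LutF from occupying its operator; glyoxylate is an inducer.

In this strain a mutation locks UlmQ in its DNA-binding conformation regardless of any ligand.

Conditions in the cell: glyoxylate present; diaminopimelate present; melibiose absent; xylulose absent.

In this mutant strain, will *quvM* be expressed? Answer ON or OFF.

Melibiose is absent, so JovX is active.
With repressor JovX bound, *dulT* is not transcribed.
So DulT is not produced.
UlmQ is constitutively active in this strain.
With repressor UlmQ bound, *pexN* is not transcribed.
So PexN is not produced.
Glyoxylate is present, so LutF is inactive.
Diaminopimelate is present, so RudD is inactive.
With no repressor bound, *quvM* is transcribed.

ON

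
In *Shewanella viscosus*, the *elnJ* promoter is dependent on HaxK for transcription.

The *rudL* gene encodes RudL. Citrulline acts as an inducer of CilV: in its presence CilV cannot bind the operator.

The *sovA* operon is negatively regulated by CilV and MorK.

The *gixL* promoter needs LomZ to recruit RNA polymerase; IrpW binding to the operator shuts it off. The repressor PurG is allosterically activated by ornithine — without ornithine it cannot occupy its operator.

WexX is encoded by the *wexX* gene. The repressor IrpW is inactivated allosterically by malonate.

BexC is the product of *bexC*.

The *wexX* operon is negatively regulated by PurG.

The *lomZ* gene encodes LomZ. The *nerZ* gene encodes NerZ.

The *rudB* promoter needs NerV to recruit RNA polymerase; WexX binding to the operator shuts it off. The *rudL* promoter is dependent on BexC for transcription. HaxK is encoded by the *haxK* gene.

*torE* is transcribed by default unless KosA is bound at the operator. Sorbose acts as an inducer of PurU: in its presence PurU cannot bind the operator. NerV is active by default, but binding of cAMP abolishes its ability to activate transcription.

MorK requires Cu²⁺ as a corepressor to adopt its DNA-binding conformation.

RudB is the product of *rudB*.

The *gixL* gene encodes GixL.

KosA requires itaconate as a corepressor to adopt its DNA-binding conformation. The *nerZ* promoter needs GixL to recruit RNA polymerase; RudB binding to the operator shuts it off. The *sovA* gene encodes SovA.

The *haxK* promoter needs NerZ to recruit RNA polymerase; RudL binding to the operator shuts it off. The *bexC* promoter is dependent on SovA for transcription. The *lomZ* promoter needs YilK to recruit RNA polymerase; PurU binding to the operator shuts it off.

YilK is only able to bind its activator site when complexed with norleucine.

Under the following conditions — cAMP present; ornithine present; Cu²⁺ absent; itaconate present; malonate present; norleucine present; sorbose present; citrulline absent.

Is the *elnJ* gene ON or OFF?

ON

Citrulline is absent, so CilV is active.
Cu²⁺ is absent, so MorK is inactive.
With repressor CilV bound, *sovA* is not transcribed.
So SovA is not produced.
Required activator SovA is absent, so *bexC* is not transcribed.
So BexC is not produced.
Required activator BexC is absent, so *rudL* is not transcribed.
So RudL is not produced.
cAMP is present, so NerV is inactive.
Ornithine is present, so PurG is active.
With repressor PurG bound, *wexX* is not transcribed.
So WexX is not produced.
Required activator NerV is absent, so *rudB* is not transcribed.
So RudB is not produced.
Malonate is present, so IrpW is inactive.
Sorbose is present, so PurU is inactive.
Norleucine is present, so YilK is active.
No repressor is bound and YilK is active, so *lomZ* is transcribed.
So LomZ is produced and active.
No repressor is bound and LomZ is active, so *gixL* is transcribed.
So GixL is produced and active.
No repressor is bound and GixL is active, so *nerZ* is transcribed.
So NerZ is produced and active.
No repressor is bound and NerZ is active, so *haxK* is transcribed.
So HaxK is produced and active.
No repressor is bound and HaxK is active, so *elnJ* is transcribed.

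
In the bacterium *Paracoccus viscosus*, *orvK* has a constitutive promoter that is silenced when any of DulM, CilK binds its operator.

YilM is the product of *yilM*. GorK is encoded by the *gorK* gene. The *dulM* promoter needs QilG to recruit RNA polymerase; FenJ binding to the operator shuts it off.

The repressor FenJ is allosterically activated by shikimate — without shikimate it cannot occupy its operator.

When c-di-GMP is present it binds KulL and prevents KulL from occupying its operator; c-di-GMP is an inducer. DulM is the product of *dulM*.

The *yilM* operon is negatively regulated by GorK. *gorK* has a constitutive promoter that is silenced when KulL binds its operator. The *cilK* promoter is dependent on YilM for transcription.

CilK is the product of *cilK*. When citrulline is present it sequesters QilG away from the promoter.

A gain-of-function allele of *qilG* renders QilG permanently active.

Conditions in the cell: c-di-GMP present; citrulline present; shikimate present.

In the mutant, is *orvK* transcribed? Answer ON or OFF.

ON

Shikimate is present, so FenJ is active.
QilG is constitutively active in this strain.
With repressor FenJ bound, *dulM* is not transcribed.
So DulM is not produced.
c-di-GMP is present, so KulL is inactive.
With no repressor bound, *gorK* is transcribed.
So GorK is produced and active.
With repressor GorK bound, *yilM* is not transcribed.
So YilM is not produced.
Required activator YilM is absent, so *cilK* is not transcribed.
So CilK is not produced.
With no repressor bound, *orvK* is transcribed.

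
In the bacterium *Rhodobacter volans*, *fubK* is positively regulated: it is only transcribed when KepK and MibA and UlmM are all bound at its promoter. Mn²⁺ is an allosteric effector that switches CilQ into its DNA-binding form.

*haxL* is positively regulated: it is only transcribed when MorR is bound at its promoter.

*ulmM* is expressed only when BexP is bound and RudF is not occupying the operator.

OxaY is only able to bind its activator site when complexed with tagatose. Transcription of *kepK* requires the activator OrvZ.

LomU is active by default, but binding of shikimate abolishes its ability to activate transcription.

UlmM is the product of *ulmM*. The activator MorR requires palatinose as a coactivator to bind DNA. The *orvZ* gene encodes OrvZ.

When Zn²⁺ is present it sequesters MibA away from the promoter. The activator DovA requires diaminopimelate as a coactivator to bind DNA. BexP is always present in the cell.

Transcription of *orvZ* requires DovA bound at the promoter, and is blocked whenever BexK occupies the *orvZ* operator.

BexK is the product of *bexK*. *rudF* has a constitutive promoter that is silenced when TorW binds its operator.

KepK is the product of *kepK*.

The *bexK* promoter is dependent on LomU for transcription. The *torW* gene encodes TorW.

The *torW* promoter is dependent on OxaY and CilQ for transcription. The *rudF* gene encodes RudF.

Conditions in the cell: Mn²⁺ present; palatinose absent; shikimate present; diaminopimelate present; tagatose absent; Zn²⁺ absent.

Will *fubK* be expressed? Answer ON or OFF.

OFF

Diaminopimelate is present, so DovA is active.
Shikimate is present, so LomU is inactive.
Required activator LomU is absent, so *bexK* is not transcribed.
So BexK is not produced.
No repressor is bound and DovA is active, so *orvZ* is transcribed.
So OrvZ is produced and active.
No repressor is bound and OrvZ is active, so *kepK* is transcribed.
So KepK is produced and active.
Zn²⁺ is absent, so MibA is active.
Tagatose is absent, so OxaY is inactive.
Mn²⁺ is present, so CilQ is active.
Required activator OxaY is absent, so *torW* is not transcribed.
So TorW is not produced.
With no repressor bound, *rudF* is transcribed.
So RudF is produced and active.
BexP is produced constitutively and is active.
With repressor RudF bound, *ulmM* is not transcribed.
So UlmM is not produced.
Required activator UlmM is absent, so *fubK* is not transcribed.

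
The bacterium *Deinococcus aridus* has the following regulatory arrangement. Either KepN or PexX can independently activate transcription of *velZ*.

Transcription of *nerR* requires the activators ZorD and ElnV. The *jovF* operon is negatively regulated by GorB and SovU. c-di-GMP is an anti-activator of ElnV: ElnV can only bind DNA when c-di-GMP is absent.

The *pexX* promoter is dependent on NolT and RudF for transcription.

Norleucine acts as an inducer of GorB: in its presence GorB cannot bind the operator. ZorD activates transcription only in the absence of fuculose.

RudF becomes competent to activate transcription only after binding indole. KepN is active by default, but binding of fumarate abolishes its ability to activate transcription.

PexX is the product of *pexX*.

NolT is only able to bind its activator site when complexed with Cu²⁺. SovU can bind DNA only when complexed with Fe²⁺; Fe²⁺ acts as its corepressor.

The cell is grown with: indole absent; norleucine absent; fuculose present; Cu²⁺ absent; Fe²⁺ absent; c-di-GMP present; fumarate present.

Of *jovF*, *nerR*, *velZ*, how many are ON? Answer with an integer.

Norleucine is absent, so GorB is active.
Fe²⁺ is absent, so SovU is inactive.
With repressor GorB bound, *jovF* is not transcribed.
→ *jovF* is OFF.
Fuculose is present, so ZorD is inactive.
c-di-GMP is present, so ElnV is inactive.
Required activator ZorD is absent, so *nerR* is not transcribed.
→ *nerR* is OFF.
Fumarate is present, so KepN is inactive.
Cu²⁺ is absent, so NolT is inactive.
Indole is absent, so RudF is inactive.
Required activator NolT is absent, so *pexX* is not transcribed.
So PexX is not produced.
No activator is available at the *velZ* promoter, so *velZ* is not transcribed.
→ *velZ* is OFF.
0 of the 3 genes are transcribed.

0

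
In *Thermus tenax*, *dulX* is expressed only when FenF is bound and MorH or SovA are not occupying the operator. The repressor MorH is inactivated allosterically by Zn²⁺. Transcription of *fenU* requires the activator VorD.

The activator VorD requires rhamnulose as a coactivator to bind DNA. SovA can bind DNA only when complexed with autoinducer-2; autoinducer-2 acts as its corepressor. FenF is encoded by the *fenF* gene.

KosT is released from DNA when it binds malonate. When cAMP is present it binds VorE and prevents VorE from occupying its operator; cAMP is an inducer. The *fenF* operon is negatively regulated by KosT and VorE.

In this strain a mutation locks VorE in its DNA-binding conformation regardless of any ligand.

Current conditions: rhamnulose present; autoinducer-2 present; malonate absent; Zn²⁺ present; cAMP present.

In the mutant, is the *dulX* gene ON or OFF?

Malonate is absent, so KosT is active.
VorE is constitutively active in this strain.
With repressor KosT bound, *fenF* is not transcribed.
So FenF is not produced.
Zn²⁺ is present, so MorH is inactive.
Autoinducer-2 is present, so SovA is active.
With repressor SovA bound, *dulX* is not transcribed.

OFF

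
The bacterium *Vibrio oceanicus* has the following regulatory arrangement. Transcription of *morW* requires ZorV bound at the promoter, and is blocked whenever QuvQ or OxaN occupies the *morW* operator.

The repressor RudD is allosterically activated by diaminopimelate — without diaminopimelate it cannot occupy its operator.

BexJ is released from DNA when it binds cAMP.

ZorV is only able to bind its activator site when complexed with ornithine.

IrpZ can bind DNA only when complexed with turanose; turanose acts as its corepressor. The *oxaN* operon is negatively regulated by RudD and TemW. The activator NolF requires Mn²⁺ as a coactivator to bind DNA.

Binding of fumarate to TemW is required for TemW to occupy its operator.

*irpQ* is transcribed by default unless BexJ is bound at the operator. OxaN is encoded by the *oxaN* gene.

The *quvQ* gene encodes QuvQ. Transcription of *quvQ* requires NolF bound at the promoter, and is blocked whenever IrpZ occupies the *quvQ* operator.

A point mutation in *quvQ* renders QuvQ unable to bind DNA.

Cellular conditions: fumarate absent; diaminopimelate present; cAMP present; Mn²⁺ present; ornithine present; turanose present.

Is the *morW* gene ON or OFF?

QuvQ is non-functional in this strain, so it has no effect.
Ornithine is present, so ZorV is active.
Diaminopimelate is present, so RudD is active.
Fumarate is absent, so TemW is inactive.
With repressor RudD bound, *oxaN* is not transcribed.
So OxaN is not produced.
No repressor is bound and ZorV is active, so *morW* is transcribed.

ON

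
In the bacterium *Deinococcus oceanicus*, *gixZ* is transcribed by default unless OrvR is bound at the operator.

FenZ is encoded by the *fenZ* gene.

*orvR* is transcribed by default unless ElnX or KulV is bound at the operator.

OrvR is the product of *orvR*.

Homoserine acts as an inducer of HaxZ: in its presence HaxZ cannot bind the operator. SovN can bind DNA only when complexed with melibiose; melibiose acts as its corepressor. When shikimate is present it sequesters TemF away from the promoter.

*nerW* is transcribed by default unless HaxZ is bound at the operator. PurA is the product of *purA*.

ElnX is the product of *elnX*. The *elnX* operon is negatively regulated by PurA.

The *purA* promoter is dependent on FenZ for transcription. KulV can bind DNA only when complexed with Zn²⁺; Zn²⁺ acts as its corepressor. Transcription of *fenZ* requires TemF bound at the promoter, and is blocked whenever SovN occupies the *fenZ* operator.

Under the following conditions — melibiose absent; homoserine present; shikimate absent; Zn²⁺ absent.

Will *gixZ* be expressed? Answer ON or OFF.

OFF

Shikimate is absent, so TemF is active.
Melibiose is absent, so SovN is inactive.
No repressor is bound and TemF is active, so *fenZ* is transcribed.
So FenZ is produced and active.
No repressor is bound and FenZ is active, so *purA* is transcribed.
So PurA is produced and active.
With repressor PurA bound, *elnX* is not transcribed.
So ElnX is not produced.
Zn²⁺ is absent, so KulV is inactive.
With no repressor bound, *orvR* is transcribed.
So OrvR is produced and active.
With repressor OrvR bound, *gixZ* is not transcribed.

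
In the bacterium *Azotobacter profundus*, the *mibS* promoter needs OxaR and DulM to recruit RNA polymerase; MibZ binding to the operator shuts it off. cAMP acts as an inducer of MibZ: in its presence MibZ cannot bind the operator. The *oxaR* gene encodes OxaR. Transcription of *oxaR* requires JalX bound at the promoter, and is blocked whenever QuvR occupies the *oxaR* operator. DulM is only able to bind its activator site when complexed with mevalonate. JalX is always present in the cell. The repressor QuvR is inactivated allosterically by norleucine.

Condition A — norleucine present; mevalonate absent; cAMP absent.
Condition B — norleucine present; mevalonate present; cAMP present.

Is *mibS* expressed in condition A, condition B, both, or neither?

B only

Condition A:
JalX is produced constitutively and is active.
Norleucine is present, so QuvR is inactive.
No repressor is bound and JalX is active, so *oxaR* is transcribed.
So OxaR is produced and active.
Mevalonate is absent, so DulM is inactive.
cAMP is absent, so MibZ is active.
With repressor MibZ bound, *mibS* is not transcribed.
→ *mibS* is OFF in A.
Condition B:
JalX is produced constitutively and is active.
Norleucine is present, so QuvR is inactive.
No repressor is bound and JalX is active, so *oxaR* is transcribed.
So OxaR is produced and active.
Mevalonate is present, so DulM is active.
cAMP is present, so MibZ is inactive.
No repressor is bound and OxaR and DulM are active, so *mibS* is transcribed.
→ *mibS* is ON in B.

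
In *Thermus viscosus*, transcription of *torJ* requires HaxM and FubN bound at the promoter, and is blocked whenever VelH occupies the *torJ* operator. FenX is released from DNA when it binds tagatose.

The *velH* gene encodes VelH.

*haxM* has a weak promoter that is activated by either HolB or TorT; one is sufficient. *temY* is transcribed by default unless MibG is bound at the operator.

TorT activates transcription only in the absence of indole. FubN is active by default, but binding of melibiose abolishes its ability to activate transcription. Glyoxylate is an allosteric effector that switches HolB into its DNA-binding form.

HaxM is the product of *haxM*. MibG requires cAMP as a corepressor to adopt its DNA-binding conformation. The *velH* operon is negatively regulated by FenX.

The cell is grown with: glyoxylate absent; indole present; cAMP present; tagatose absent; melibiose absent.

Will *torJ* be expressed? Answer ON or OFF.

Glyoxylate is absent, so HolB is inactive.
Indole is present, so TorT is inactive.
No activator is available at the *haxM* promoter, so *haxM* is not transcribed.
So HaxM is not produced.
Tagatose is absent, so FenX is active.
With repressor FenX bound, *velH* is not transcribed.
So VelH is not produced.
Melibiose is absent, so FubN is active.
Required activator HaxM is absent, so *torJ* is not transcribed.

OFF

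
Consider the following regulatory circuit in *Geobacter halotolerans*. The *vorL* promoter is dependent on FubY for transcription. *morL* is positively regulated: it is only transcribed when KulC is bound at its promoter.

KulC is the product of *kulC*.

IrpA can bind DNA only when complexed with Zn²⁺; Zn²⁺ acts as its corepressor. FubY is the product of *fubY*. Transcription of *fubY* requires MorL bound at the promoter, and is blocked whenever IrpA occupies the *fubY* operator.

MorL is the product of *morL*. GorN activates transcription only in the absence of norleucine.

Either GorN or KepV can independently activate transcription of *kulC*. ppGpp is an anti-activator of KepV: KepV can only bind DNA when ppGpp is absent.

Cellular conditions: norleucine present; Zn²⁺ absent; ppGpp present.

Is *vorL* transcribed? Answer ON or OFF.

OFF

Norleucine is present, so GorN is inactive.
ppGpp is present, so KepV is inactive.
No activator is available at the *kulC* promoter, so *kulC* is not transcribed.
So KulC is not produced.
Required activator KulC is absent, so *morL* is not transcribed.
So MorL is not produced.
Zn²⁺ is absent, so IrpA is inactive.
Required activator MorL is absent, so *fubY* is not transcribed.
So FubY is not produced.
Required activator FubY is absent, so *vorL* is not transcribed.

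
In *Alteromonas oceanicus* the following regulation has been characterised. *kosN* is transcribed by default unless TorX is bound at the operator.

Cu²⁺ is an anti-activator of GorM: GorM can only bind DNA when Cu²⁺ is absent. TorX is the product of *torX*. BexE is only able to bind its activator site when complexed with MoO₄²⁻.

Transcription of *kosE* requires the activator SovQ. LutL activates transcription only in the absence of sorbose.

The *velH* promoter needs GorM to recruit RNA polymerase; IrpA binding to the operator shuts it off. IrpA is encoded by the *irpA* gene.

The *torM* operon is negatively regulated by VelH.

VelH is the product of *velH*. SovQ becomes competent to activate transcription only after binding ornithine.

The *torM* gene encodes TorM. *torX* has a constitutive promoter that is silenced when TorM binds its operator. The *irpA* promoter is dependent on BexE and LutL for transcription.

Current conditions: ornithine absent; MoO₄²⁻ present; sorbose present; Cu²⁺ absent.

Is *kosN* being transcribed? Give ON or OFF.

OFF

MoO₄²⁻ is present, so BexE is active.
Sorbose is present, so LutL is inactive.
Required activator LutL is absent, so *irpA* is not transcribed.
So IrpA is not produced.
Cu²⁺ is absent, so GorM is active.
No repressor is bound and GorM is active, so *velH* is transcribed.
So VelH is produced and active.
With repressor VelH bound, *torM* is not transcribed.
So TorM is not produced.
With no repressor bound, *torX* is transcribed.
So TorX is produced and active.
With repressor TorX bound, *kosN* is not transcribed.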